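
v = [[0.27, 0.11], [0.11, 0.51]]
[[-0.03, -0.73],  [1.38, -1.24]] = v @ [[-1.34, -1.87], [3.0, -2.02]]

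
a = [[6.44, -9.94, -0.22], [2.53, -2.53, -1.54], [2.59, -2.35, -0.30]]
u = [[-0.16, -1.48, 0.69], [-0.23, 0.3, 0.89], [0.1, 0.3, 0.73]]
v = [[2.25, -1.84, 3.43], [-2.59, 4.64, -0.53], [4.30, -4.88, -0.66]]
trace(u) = 0.87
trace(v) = 6.23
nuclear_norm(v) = 13.30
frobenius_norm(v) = 9.56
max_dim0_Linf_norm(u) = 1.48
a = u @ v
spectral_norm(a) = 12.83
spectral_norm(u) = 1.65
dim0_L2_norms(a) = [7.39, 10.52, 1.58]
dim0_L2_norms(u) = [0.3, 1.54, 1.34]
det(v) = -30.45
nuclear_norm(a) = 15.13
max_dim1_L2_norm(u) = 1.64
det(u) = -0.44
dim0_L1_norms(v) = [9.14, 11.36, 4.62]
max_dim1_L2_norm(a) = 11.85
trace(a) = 3.61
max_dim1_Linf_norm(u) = 1.48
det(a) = 13.55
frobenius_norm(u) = 2.06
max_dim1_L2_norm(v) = 6.54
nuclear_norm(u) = 3.09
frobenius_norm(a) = 12.95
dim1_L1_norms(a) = [16.6, 6.6, 5.24]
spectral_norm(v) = 8.88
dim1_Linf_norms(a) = [9.94, 2.53, 2.59]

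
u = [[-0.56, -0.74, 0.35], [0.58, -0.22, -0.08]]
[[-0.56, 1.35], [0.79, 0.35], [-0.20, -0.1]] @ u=[[1.10, 0.12, -0.3], [-0.24, -0.66, 0.25], [0.05, 0.17, -0.06]]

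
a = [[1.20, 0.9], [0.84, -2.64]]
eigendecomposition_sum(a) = [[1.33, 0.3], [0.28, 0.06]] + [[-0.13, 0.6], [0.56, -2.7]]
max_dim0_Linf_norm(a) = 2.64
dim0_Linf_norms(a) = [1.2, 2.64]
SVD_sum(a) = [[-0.12,0.64], [0.52,-2.7]] + [[1.32,0.26], [0.32,0.06]]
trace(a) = -1.44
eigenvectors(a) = [[0.98, -0.22], [0.20, 0.98]]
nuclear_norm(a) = 4.22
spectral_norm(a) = 2.83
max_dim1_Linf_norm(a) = 2.64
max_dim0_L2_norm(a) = 2.79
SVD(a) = [[-0.23, 0.97],[0.97, 0.23]] @ diag([2.8285383894387994, 1.3872889315030819]) @ [[0.19, -0.98], [0.98, 0.19]]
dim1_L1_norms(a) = [2.1, 3.48]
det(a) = -3.92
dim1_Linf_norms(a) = [1.2, 2.64]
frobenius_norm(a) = 3.15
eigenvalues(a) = [1.39, -2.83]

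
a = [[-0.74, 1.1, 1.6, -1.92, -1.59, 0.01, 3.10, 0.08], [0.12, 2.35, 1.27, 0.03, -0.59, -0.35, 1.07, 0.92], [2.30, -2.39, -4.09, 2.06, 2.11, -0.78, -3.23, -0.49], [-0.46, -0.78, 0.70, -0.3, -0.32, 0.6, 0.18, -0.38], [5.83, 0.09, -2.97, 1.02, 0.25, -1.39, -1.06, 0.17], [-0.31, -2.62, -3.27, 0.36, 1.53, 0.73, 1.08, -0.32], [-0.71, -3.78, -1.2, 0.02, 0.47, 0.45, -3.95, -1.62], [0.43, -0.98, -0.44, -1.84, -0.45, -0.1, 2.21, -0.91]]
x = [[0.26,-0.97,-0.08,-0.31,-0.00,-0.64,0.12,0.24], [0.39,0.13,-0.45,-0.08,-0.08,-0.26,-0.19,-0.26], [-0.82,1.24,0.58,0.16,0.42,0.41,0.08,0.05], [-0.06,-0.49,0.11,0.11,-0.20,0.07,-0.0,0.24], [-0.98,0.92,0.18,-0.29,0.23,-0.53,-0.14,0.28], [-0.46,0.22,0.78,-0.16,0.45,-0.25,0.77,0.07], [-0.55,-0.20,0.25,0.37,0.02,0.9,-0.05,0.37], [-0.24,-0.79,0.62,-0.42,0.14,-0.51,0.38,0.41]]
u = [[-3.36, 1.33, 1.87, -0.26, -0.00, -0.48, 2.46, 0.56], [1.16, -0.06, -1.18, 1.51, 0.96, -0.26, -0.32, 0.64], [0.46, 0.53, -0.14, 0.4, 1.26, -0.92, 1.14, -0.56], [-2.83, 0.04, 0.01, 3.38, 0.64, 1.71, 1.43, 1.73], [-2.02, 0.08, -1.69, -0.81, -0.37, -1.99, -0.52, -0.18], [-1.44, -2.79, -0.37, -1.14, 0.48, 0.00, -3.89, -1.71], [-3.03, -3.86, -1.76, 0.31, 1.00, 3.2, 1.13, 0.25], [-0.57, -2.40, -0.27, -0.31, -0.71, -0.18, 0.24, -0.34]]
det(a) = -0.04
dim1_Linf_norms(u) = [3.36, 1.51, 1.26, 3.38, 2.02, 3.89, 3.86, 2.4]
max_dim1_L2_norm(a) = 6.91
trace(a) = -6.66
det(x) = 0.00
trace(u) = 0.24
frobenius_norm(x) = 3.59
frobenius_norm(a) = 13.93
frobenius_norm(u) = 12.27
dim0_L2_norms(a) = [6.39, 5.93, 6.52, 3.55, 3.2, 1.94, 6.63, 2.2]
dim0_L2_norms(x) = [1.56, 2.07, 1.28, 0.75, 0.71, 1.44, 0.9, 0.76]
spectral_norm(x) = 2.51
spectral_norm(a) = 10.79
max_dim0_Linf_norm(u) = 3.89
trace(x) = 1.42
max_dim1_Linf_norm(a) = 5.83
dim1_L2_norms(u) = [4.82, 2.55, 2.17, 5.27, 3.46, 5.44, 6.31, 2.64]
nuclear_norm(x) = 7.23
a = x @ u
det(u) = -2709.46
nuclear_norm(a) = 26.82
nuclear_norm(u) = 28.92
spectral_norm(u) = 7.56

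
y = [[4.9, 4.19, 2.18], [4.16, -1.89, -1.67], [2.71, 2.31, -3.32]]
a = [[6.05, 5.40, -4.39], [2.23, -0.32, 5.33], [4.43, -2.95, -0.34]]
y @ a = [[48.65,  18.69,  0.08], [13.56,  28.00,  -27.77], [6.84,  23.69,  1.54]]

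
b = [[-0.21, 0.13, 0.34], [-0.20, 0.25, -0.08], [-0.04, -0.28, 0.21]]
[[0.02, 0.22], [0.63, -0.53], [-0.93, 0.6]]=b @ [[0.54, 0.65], [2.74, -1.13], [-0.66, 1.47]]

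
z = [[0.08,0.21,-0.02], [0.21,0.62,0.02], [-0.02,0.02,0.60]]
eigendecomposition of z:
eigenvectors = [[-0.94,0.32,-0.08], [0.32,0.94,-0.11], [-0.04,0.13,0.99]]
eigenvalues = [0.01, 0.69, 0.6]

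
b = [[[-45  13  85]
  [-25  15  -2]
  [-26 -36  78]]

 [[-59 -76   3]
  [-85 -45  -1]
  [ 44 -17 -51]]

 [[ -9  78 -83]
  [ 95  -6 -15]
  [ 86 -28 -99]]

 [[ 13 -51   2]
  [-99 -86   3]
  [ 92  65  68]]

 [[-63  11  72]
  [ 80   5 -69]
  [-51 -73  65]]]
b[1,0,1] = -76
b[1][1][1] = -45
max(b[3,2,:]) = 92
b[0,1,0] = -25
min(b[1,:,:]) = -85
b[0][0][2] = 85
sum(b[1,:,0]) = -100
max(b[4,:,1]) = 11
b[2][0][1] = 78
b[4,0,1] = 11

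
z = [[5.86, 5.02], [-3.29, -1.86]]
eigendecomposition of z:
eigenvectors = [[(0.78+0j), (0.78-0j)],[(-0.6+0.2j), (-0.6-0.2j)]]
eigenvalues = [(2+1.27j), (2-1.27j)]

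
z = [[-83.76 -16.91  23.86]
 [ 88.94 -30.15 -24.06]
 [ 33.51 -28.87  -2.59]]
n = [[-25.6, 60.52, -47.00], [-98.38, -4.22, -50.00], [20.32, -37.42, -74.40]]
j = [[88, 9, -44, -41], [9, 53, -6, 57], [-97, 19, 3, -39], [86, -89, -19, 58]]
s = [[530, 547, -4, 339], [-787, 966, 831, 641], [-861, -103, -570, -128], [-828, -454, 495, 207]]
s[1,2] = 831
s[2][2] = -570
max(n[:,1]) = 60.52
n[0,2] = -47.0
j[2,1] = 19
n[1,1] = -4.22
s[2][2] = -570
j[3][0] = 86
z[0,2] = 23.86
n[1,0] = -98.38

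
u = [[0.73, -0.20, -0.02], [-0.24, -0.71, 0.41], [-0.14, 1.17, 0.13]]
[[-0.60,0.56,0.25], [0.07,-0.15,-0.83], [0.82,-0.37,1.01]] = u@ [[-0.66, 0.71, 0.6], [0.54, -0.20, 0.94], [0.72, -0.3, -0.05]]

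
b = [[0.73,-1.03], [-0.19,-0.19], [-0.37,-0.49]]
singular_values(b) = [1.28, 0.63]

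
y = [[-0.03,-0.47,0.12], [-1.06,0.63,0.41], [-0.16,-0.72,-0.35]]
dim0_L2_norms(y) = [1.07, 1.07, 0.55]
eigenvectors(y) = [[(0.42+0j), -0.15+0.37j, -0.15-0.37j], [(-0.82+0j), 0.01+0.40j, (0.01-0.4j)], [0.39+0.00j, (-0.83+0j), -0.83-0.00j]]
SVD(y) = [[0.18, 0.42, -0.89], [-0.91, 0.41, 0.0], [0.36, 0.81, 0.46]] @ diag([1.3786919675197729, 0.7805914239231458, 0.2849306715572984]) @ [[0.66, -0.67, -0.35], [-0.73, -0.67, -0.09], [-0.18, 0.31, -0.93]]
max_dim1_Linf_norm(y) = 1.06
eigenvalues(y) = [(0.99+0j), (-0.37+0.42j), (-0.37-0.42j)]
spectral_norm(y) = 1.38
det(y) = 0.31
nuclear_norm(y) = 2.44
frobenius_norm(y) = 1.61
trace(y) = 0.25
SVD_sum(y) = [[0.17, -0.17, -0.09],  [-0.83, 0.84, 0.44],  [0.33, -0.33, -0.17]] + [[-0.24, -0.22, -0.03], [-0.23, -0.21, -0.03], [-0.46, -0.43, -0.05]] + [[0.04,-0.08,0.24], [-0.0,0.0,-0.00], [-0.02,0.04,-0.12]]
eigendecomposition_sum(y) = [[(0.38+0j), (-0.35-0j), (-0.07-0j)], [(-0.73-0j), 0.67+0.00j, 0.14+0.00j], [0.35+0.00j, -0.32-0.00j, (-0.07-0j)]] + [[-0.20+0.05j,(-0.06+0.08j),(0.1+0.11j)], [-0.17+0.13j,-0.02+0.10j,(0.13+0.06j)], [-0.25-0.35j,(-0.2-0.05j),(-0.14+0.27j)]] + [[(-0.2-0.05j), -0.06-0.08j, 0.10-0.11j], [(-0.17-0.13j), -0.02-0.10j, (0.13-0.06j)], [(-0.25+0.35j), (-0.2+0.05j), (-0.14-0.27j)]]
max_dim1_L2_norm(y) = 1.3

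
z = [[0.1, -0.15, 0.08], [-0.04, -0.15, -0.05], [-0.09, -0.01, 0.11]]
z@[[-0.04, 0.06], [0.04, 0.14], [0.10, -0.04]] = [[-0.00, -0.02], [-0.01, -0.02], [0.01, -0.01]]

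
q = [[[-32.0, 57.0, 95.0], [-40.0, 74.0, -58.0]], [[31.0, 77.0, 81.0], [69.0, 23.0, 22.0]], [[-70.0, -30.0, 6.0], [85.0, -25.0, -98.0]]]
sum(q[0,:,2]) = 37.0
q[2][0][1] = -30.0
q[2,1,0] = 85.0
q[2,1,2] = -98.0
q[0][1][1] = 74.0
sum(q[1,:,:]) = 303.0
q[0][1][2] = -58.0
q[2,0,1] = -30.0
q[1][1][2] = 22.0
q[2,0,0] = -70.0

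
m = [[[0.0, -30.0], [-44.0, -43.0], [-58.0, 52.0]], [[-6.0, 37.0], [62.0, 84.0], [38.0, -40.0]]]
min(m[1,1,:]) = 62.0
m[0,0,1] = -30.0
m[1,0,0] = -6.0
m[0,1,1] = -43.0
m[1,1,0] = 62.0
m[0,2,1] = 52.0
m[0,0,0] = 0.0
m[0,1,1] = -43.0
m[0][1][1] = -43.0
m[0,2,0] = -58.0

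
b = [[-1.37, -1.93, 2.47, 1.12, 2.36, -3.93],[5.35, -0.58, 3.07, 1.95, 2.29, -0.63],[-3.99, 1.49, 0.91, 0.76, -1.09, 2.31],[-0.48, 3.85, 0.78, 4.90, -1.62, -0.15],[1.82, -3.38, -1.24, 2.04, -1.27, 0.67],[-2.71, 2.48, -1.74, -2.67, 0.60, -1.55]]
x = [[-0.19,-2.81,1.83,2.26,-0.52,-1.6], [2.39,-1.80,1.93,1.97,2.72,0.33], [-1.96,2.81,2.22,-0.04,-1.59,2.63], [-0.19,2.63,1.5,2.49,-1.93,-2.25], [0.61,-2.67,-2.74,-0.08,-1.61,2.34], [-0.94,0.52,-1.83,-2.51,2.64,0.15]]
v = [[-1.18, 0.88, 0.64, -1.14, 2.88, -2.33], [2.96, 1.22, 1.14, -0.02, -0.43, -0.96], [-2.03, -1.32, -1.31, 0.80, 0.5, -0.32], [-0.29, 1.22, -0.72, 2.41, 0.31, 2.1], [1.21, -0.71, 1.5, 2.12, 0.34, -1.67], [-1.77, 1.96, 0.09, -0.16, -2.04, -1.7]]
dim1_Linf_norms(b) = [3.93, 5.35, 3.99, 4.9, 3.38, 2.71]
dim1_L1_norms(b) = [13.18, 13.87, 10.55, 11.78, 10.42, 11.75]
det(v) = -506.34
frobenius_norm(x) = 11.60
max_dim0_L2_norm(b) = 7.57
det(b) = -2251.28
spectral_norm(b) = 9.08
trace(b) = 1.04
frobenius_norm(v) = 8.77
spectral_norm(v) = 4.83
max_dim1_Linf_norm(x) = 2.81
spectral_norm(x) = 6.93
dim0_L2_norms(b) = [7.57, 6.22, 4.64, 6.4, 4.07, 4.9]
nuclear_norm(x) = 25.17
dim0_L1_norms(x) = [6.28, 13.24, 12.05, 9.35, 11.01, 9.3]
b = x + v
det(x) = -1469.50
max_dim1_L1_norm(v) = 9.05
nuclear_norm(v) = 19.79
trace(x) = 1.26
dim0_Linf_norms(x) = [2.39, 2.81, 2.74, 2.51, 2.72, 2.63]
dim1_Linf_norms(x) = [2.81, 2.72, 2.81, 2.63, 2.74, 2.64]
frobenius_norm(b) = 14.11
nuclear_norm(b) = 30.25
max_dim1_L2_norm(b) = 6.92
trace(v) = -0.22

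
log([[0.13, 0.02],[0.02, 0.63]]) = [[-2.04, 0.06], [0.06, -0.46]]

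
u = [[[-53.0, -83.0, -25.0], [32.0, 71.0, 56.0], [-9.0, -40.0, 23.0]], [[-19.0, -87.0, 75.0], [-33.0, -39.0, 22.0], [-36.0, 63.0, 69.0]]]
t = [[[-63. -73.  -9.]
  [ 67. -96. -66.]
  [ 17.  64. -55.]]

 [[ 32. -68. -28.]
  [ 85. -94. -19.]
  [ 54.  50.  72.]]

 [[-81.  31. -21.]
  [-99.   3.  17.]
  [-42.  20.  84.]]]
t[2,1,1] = 3.0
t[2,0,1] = 31.0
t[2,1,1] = 3.0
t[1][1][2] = -19.0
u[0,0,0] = -53.0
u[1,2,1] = 63.0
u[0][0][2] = -25.0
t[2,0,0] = -81.0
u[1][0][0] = -19.0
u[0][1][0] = 32.0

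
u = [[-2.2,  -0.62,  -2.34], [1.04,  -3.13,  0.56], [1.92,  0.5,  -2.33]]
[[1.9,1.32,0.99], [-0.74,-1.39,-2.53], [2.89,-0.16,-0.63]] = u @ [[0.21,-0.43,-0.56], [0.12,0.26,0.61], [-1.04,-0.23,-0.06]]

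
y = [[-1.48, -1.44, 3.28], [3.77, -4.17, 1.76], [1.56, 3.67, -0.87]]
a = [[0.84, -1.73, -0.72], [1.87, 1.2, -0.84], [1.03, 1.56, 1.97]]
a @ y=[[-8.89, 3.36, 0.34], [0.45, -10.78, 8.98], [7.43, -0.76, 4.41]]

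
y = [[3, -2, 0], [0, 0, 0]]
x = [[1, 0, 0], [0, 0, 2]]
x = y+[[-2, 2, 0], [0, 0, 2]]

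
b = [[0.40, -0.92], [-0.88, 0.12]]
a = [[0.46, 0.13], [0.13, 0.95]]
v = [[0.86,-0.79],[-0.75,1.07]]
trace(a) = 1.41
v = b + a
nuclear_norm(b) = 1.82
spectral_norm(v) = 1.74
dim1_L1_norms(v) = [1.65, 1.82]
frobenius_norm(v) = 1.75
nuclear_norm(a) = 1.41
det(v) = 0.33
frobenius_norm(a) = 1.07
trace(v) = 1.93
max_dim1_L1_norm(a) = 1.08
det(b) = -0.76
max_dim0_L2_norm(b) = 0.97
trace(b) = 0.52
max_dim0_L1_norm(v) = 1.86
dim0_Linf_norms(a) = [0.46, 0.95]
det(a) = 0.42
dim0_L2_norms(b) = [0.97, 0.93]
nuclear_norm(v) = 1.93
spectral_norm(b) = 1.17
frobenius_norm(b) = 1.34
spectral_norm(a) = 0.98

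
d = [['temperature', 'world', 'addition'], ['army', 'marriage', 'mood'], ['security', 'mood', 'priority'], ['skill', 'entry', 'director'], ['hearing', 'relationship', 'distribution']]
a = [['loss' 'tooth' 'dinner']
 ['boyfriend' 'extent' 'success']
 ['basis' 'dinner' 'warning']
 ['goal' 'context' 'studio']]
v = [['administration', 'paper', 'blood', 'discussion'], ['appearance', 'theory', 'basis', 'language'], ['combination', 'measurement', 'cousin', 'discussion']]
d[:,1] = ['world', 'marriage', 'mood', 'entry', 'relationship']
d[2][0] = 'security'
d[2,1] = 'mood'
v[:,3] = ['discussion', 'language', 'discussion']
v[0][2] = 'blood'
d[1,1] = 'marriage'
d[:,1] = ['world', 'marriage', 'mood', 'entry', 'relationship']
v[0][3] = 'discussion'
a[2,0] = 'basis'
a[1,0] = 'boyfriend'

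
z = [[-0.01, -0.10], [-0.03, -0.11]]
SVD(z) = [[-0.66, -0.75], [-0.75, 0.66]] @ diag([0.15146831728153262, 0.012543877387034597]) @ [[0.19, 0.98], [-0.98, 0.19]]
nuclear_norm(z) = 0.16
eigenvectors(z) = [[0.97, 0.63], [-0.23, 0.78]]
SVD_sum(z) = [[-0.02, -0.10], [-0.02, -0.11]] + [[0.01, -0.0], [-0.01, 0.00]]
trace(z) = -0.12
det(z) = -0.00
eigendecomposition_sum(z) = [[0.01, -0.01], [-0.0, 0.0]] + [[-0.02, -0.09],[-0.03, -0.11]]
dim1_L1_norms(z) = [0.11, 0.14]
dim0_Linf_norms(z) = [0.03, 0.11]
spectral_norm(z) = 0.15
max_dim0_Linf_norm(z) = 0.11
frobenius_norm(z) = 0.15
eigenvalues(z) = [0.01, -0.13]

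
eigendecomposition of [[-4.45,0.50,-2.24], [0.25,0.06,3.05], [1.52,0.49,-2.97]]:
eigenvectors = [[0.75+0.00j, (0.75-0j), (-0.03+0j)], [(-0.07+0.36j), (-0.07-0.36j), -0.99+0.00j], [-0.18-0.52j, (-0.18+0.52j), (-0.15+0j)]]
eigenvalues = [(-3.95+1.79j), (-3.95-1.79j), (0.54+0j)]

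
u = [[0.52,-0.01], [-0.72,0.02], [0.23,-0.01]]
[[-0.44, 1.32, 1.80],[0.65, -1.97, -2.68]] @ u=[[-0.77, 0.01], [1.14, -0.02]]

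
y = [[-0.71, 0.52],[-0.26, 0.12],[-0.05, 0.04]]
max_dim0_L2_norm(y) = 0.76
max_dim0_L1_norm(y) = 1.02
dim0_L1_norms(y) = [1.02, 0.68]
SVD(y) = [[-0.95, 0.30], [-0.3, -0.95], [-0.07, 0.07]] @ diag([0.9260970729581132, 0.05426058844515879]) @ [[0.82, -0.58],[0.58, 0.82]]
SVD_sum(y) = [[-0.72, 0.51], [-0.23, 0.16], [-0.05, 0.04]] + [[0.01,0.01], [-0.03,-0.04], [0.0,0.0]]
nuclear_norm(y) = 0.98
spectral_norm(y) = 0.93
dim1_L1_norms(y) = [1.23, 0.38, 0.09]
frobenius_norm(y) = 0.93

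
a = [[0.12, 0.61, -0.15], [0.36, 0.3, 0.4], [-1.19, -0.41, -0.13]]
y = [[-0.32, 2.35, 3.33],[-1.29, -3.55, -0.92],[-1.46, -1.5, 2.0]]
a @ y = [[-0.61, -1.66, -0.46], [-1.09, -0.82, 1.72], [1.10, -1.15, -3.85]]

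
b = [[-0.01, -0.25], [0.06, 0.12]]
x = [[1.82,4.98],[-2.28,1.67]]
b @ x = [[0.55, -0.47],[-0.16, 0.5]]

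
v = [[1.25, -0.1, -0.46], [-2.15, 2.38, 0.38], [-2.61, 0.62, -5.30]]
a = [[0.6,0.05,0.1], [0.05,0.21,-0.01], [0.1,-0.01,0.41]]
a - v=[[-0.65, 0.15, 0.56], [2.20, -2.17, -0.39], [2.71, -0.63, 5.71]]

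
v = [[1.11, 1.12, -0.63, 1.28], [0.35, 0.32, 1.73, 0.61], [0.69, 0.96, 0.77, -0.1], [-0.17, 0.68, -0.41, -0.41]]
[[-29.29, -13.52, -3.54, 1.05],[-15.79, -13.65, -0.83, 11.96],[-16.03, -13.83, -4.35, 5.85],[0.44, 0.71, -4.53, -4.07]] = v @ [[-9.76, -8.20, 1.89, 3.16],  [-8.43, -4.84, -5.80, -0.71],  [-2.65, -4.78, -0.02, 5.85],  [-8.35, -1.57, 0.66, 1.58]]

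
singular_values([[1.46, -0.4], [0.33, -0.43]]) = [1.58, 0.31]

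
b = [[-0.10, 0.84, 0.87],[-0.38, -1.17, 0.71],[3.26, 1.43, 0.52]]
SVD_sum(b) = [[0.36,0.19,0.05],[-0.7,-0.37,-0.1],[3.14,1.68,0.44]] + [[-0.09,0.21,-0.13], [0.41,-0.91,0.57], [0.10,-0.22,0.14]] + [[-0.37, 0.44, 0.95],[-0.09, 0.11, 0.23],[0.02, -0.03, -0.06]]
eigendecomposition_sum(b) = [[(0.74+0j), 0.43-0.00j, 0.57-0.00j], [(0.27+0j), (0.16-0j), (0.21-0j)], [1.68+0.00j, (0.97-0j), 1.29-0.00j]] + [[(-0.42+0.37j),0.21+0.17j,(0.15-0.19j)], [-0.33-1.44j,-0.66+0.26j,(0.25+0.59j)], [0.79+0.60j,(0.23-0.42j),(-0.39-0.2j)]] + [[(-0.42-0.37j), 0.21-0.17j, (0.15+0.19j)], [-0.33+1.44j, -0.66-0.26j, 0.25-0.59j], [(0.79-0.6j), 0.23+0.42j, -0.39+0.20j]]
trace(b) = -0.75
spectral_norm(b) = 3.70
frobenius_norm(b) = 4.05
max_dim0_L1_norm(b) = 3.74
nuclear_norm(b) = 6.05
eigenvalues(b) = [(2.19+0j), (-1.47+0.43j), (-1.47-0.43j)]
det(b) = 5.12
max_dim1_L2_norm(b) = 3.6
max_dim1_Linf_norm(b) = 3.26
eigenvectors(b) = [[0.40+0.00j, (0.14+0.26j), (0.14-0.26j)], [(0.15+0j), (-0.79+0j), (-0.79-0j)], [(0.91+0j), (0.41-0.34j), (0.41+0.34j)]]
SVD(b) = [[0.11,0.22,0.97], [-0.22,-0.95,0.24], [0.97,-0.24,-0.06]] @ diag([3.6958083162810835, 1.2090989481872458, 1.1453735734685329]) @ [[0.87, 0.47, 0.12], [-0.35, 0.79, -0.50], [-0.33, 0.39, 0.86]]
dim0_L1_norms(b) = [3.74, 3.44, 2.1]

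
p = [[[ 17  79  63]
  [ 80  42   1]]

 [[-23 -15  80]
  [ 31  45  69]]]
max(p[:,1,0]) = 80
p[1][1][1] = 45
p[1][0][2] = 80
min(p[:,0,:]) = -23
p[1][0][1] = -15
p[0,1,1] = 42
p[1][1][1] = 45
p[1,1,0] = 31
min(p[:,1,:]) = 1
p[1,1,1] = 45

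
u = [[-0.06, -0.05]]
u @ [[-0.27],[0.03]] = [[0.01]]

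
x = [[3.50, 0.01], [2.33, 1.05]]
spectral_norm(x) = 4.25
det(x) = 3.65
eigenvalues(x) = [3.51, 1.04]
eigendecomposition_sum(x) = [[3.5, 0.01], [3.31, 0.01]] + [[0.00,-0.0], [-0.98,1.04]]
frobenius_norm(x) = 4.33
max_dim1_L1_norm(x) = 3.51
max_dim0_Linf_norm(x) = 3.5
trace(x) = 4.55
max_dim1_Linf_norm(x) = 3.5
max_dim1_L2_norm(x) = 3.5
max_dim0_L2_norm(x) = 4.2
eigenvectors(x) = [[0.73,-0.00], [0.69,1.00]]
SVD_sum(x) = [[3.43, 0.50], [2.43, 0.36]] + [[0.07, -0.49], [-0.10, 0.69]]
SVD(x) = [[-0.82,-0.58], [-0.58,0.82]] @ diag([4.247636166198861, 0.8597016922162252]) @ [[-0.99, -0.14], [-0.14, 0.99]]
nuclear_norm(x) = 5.11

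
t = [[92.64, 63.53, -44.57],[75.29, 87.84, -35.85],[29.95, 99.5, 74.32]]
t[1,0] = 75.29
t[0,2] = -44.57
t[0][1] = 63.53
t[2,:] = [29.95, 99.5, 74.32]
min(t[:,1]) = 63.53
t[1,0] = 75.29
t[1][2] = -35.85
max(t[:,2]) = 74.32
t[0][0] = 92.64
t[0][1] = 63.53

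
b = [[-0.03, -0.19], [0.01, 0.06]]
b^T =[[-0.03, 0.01], [-0.19, 0.06]]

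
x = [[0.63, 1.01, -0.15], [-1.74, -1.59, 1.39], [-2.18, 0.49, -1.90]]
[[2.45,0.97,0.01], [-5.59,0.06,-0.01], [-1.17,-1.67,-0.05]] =x @ [[1.39, -0.1, 0.01], [1.47, 1.22, 0.01], [-0.60, 1.31, 0.02]]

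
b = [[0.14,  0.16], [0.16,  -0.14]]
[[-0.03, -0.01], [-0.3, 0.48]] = b @ [[-1.15, 1.64], [0.85, -1.52]]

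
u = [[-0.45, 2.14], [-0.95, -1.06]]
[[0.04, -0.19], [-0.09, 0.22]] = u @ [[0.06, -0.11], [0.03, -0.11]]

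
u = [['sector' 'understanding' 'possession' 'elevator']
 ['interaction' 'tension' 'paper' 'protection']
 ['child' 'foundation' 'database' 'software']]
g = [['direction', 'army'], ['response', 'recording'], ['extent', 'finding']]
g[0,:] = ['direction', 'army']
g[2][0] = 'extent'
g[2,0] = 'extent'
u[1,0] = 'interaction'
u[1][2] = 'paper'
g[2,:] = ['extent', 'finding']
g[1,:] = ['response', 'recording']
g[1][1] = 'recording'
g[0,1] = 'army'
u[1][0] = 'interaction'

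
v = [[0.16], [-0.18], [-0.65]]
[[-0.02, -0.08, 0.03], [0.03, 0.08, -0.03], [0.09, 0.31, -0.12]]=v @[[-0.14, -0.47, 0.19]]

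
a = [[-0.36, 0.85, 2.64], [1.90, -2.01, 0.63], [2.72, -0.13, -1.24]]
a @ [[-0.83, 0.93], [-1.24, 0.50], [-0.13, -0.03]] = [[-1.1, 0.01], [0.83, 0.74], [-1.94, 2.50]]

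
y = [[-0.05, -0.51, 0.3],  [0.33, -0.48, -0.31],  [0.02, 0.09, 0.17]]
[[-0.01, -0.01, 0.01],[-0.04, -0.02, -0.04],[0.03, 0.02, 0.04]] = y @ [[0.14, 0.09, 0.13], [0.09, 0.06, 0.07], [0.13, 0.07, 0.17]]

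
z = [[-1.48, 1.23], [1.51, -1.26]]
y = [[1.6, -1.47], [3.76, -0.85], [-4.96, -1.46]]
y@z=[[-4.59, 3.82], [-6.85, 5.7], [5.14, -4.26]]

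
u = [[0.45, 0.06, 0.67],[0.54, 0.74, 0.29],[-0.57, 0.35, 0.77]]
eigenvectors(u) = [[-0.60+0.00j,(-0.6-0j),(0.39+0j)], [(-0.01+0.55j),(-0.01-0.55j),(0.88+0j)], [0.01-0.58j,0.01+0.58j,0.28+0.00j]]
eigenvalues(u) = [(0.44+0.59j), (0.44-0.59j), (1.07+0j)]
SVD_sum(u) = [[0.14, 0.37, 0.53], [0.16, 0.43, 0.61], [0.15, 0.39, 0.55]] + [[0.18, 0.03, -0.07], [0.47, 0.08, -0.18], [-0.69, -0.11, 0.26]] + [[0.13,-0.34,0.21], [-0.09,0.23,-0.14], [-0.03,0.07,-0.04]]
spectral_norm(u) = 1.23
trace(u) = 1.96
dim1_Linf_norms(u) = [0.67, 0.74, 0.77]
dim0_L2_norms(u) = [0.9, 0.82, 1.06]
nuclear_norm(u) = 2.66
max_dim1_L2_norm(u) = 1.02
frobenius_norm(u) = 1.62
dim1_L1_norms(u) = [1.18, 1.57, 1.69]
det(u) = 0.59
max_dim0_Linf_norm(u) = 0.77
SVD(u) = [[-0.54, 0.21, 0.81],[-0.62, 0.55, -0.55],[-0.57, -0.81, -0.17]] @ diag([1.225183360695832, 0.9213275906551623, 0.5183446762257918]) @ [[-0.21, -0.56, -0.80], [0.92, 0.15, -0.35], [0.32, -0.81, 0.49]]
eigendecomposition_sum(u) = [[0.23+0.29j, (-0.15-0.04j), 0.16-0.27j], [0.27-0.20j, -0.04+0.14j, -0.25-0.15j], [(-0.28+0.21j), (0.04-0.15j), (0.26+0.16j)]] + [[(0.23-0.29j),(-0.15+0.04j),0.16+0.27j],[0.27+0.20j,(-0.04-0.14j),(-0.25+0.15j)],[(-0.28-0.21j),0.04+0.15j,0.26-0.16j]] + [[-0.00-0.00j, 0.36+0.00j, 0.35+0.00j], [-0.00-0.00j, (0.82+0j), 0.78+0.00j], [-0.00-0.00j, 0.26+0.00j, 0.25+0.00j]]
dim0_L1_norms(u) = [1.56, 1.15, 1.73]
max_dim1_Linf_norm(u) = 0.77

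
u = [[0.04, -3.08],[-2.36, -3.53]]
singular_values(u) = [5.04, 1.47]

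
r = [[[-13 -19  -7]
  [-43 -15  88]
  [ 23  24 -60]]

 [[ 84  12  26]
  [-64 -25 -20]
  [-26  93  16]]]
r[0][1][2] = 88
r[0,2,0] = 23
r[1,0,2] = 26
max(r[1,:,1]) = 93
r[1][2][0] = -26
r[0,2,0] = 23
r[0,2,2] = -60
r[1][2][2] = 16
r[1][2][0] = -26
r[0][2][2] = -60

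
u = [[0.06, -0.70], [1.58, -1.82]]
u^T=[[0.06, 1.58],[-0.70, -1.82]]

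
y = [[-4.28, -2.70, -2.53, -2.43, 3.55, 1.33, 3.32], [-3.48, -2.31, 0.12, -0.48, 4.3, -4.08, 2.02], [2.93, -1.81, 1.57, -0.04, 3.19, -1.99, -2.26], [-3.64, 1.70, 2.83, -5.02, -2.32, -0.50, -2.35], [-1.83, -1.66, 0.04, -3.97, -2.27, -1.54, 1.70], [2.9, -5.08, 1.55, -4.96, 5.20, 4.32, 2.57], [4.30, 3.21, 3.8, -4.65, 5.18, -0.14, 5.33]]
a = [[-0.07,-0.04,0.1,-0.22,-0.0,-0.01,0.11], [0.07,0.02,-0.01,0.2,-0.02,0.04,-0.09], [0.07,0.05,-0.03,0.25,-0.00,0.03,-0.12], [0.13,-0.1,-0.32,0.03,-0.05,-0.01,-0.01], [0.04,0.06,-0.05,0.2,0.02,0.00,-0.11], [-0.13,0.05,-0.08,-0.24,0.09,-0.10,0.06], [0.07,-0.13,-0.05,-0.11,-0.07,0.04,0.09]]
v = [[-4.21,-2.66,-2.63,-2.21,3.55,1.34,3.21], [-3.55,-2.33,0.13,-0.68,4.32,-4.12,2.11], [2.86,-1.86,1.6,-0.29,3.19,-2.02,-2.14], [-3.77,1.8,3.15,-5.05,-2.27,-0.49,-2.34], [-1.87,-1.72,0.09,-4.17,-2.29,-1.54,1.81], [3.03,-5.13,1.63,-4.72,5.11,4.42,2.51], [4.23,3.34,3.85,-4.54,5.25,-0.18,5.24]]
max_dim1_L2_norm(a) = 0.36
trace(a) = -0.04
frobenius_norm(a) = 0.75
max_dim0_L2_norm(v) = 10.27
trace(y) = -2.66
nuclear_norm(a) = 1.25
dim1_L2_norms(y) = [7.96, 7.54, 5.79, 7.78, 5.68, 10.65, 10.96]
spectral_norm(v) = 14.18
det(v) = -227143.24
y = a + v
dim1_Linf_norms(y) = [4.28, 4.3, 3.19, 5.02, 3.97, 5.2, 5.33]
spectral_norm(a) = 0.60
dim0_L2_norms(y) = [9.08, 7.59, 5.81, 9.66, 10.28, 6.61, 7.98]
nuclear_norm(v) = 51.11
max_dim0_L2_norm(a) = 0.51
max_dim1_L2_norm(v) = 10.93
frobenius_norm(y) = 21.91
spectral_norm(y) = 14.31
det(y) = -197424.61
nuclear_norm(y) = 50.68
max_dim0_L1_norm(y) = 26.01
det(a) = -0.00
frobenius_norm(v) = 21.99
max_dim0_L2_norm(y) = 10.28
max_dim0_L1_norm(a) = 1.25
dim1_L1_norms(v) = [19.81, 17.24, 13.96, 18.87, 13.49, 26.55, 26.63]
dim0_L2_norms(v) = [9.13, 7.72, 6.07, 9.55, 10.27, 6.71, 7.86]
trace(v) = -2.62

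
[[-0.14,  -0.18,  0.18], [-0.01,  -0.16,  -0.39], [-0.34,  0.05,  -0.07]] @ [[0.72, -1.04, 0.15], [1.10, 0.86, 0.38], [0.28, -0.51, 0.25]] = [[-0.25,-0.1,-0.04],[-0.29,0.07,-0.16],[-0.21,0.43,-0.05]]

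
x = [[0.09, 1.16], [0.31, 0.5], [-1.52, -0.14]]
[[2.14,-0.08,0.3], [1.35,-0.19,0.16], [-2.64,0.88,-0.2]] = x @ [[1.58, -0.58, 0.11], [1.72, -0.02, 0.25]]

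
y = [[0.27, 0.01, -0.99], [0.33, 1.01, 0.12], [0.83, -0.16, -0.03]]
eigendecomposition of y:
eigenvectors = [[0.71+0.00j, 0.71-0.00j, (-0.1+0j)], [(-0.18-0.09j), (-0.18+0.09j), -0.99+0.00j], [0.12-0.66j, 0.12+0.66j, 0.07+0.00j]]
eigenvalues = [(0.11+0.92j), (0.11-0.92j), (1.04+0j)]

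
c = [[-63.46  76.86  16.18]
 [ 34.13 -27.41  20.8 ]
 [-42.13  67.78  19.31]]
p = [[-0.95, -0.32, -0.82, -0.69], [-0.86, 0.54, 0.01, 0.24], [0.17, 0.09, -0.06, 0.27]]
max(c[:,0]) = 34.13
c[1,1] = -27.41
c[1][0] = 34.13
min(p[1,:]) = -0.856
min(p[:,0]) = -0.949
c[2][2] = 19.31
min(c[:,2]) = 16.18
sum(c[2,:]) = 44.959999999999994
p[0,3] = -0.693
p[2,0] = 0.171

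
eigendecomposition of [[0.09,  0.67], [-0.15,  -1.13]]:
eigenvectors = [[0.99, -0.51], [-0.13, 0.86]]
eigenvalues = [0.0, -1.04]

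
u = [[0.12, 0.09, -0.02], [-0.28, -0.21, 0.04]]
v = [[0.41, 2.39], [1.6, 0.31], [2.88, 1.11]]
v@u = [[-0.62, -0.46, 0.09], [0.11, 0.08, -0.02], [0.03, 0.03, -0.01]]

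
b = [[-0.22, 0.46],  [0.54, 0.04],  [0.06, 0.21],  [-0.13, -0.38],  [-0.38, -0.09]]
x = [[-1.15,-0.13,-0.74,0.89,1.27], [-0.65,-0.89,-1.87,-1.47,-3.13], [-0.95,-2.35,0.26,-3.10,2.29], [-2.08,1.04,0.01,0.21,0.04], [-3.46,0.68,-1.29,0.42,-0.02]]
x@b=[[-0.46,-1.14],[0.93,0.11],[-1.51,0.5],[0.98,-1.0],[1.0,-1.99]]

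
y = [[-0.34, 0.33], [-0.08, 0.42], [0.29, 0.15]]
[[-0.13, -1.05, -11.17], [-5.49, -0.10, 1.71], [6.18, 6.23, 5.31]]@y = [[-3.11, -2.16], [2.37, -1.60], [-1.06, 5.45]]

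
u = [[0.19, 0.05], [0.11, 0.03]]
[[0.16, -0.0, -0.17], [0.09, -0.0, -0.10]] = u @ [[0.80, 0.29, -0.83], [0.21, -1.16, -0.22]]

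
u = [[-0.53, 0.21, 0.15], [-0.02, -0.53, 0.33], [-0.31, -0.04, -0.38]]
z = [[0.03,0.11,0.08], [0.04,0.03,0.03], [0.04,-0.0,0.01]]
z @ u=[[-0.04, -0.06, 0.01], [-0.03, -0.01, 0.0], [-0.02, 0.01, 0.00]]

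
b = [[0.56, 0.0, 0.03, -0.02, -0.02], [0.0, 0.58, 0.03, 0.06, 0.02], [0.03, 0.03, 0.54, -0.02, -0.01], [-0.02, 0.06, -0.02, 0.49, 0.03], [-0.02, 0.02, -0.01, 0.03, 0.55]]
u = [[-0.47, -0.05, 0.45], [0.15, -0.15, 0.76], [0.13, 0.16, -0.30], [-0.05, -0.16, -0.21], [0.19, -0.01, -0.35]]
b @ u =[[-0.26, -0.02, 0.25], [0.09, -0.09, 0.41], [0.06, 0.08, -0.12], [-0.00, -0.09, -0.07], [0.11, -0.01, -0.19]]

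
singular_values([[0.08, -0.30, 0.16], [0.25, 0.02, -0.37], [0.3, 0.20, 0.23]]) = [0.47, 0.43, 0.32]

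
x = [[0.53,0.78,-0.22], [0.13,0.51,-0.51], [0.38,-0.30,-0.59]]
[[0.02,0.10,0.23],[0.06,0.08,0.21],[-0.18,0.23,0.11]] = x @ [[-0.27, 0.25, 0.09], [0.21, -0.09, 0.17], [0.02, -0.19, -0.22]]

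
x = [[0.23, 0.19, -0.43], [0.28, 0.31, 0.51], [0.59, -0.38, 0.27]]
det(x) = 0.23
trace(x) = 0.81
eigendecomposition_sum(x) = [[(0.01+0.2j),-0.13j,(-0.22+0.04j)], [-0.03-0.22j,(0.01+0.15j),0.25-0.07j], [(0.29-0.07j),(-0.19+0.04j),(0.13+0.32j)]] + [[(0.01-0.2j), 0.00+0.13j, -0.22-0.04j], [(-0.03+0.22j), 0.01-0.15j, 0.25+0.07j], [0.29+0.07j, -0.19-0.04j, (0.13-0.32j)]] + [[0.22+0.00j, (0.19-0j), (0.01+0j)],[0.33+0.00j, (0.29-0j), 0.02+0.00j],[0.01+0.00j, 0.01-0.00j, 0.00+0.00j]]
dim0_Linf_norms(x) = [0.59, 0.38, 0.51]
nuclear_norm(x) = 1.90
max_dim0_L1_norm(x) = 1.21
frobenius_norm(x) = 1.13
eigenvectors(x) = [[(0.1-0.46j), 0.10+0.46j, (-0.55+0j)], [(-0.07+0.52j), (-0.07-0.52j), -0.84+0.00j], [-0.71+0.00j, -0.71-0.00j, -0.02+0.00j]]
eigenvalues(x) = [(0.15+0.66j), (0.15-0.66j), (0.51+0j)]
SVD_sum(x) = [[-0.13, 0.03, -0.13], [0.34, -0.09, 0.35], [0.45, -0.12, 0.47]] + [[0.15, -0.16, -0.18], [-0.18, 0.21, 0.23], [0.18, -0.20, -0.22]] + [[0.21,0.32,-0.12], [0.13,0.2,-0.07], [-0.04,-0.06,0.02]]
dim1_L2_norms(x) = [0.52, 0.66, 0.75]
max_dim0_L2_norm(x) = 0.72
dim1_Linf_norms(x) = [0.43, 0.51, 0.59]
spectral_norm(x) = 0.85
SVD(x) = [[0.22, 0.49, -0.84], [-0.58, -0.63, -0.52], [-0.78, 0.6, 0.15]] @ diag([0.8475640432764984, 0.5754890287063301, 0.4736534285566169]) @ [[-0.68, 0.19, -0.71], [0.51, -0.57, -0.64], [-0.53, -0.80, 0.29]]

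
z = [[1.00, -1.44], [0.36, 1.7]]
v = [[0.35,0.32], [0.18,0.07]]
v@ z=[[0.47, 0.04], [0.21, -0.14]]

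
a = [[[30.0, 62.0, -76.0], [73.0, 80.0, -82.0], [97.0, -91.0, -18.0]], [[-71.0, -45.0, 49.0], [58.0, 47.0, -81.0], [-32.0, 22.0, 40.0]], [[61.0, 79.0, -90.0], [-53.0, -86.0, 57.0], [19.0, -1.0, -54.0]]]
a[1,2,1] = 22.0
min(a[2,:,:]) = -90.0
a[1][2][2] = 40.0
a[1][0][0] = -71.0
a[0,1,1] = 80.0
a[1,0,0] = -71.0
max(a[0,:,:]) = 97.0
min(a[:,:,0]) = -71.0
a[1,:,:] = [[-71.0, -45.0, 49.0], [58.0, 47.0, -81.0], [-32.0, 22.0, 40.0]]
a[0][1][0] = 73.0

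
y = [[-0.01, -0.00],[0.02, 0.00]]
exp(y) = [[0.99,0.00], [0.02,1.00]]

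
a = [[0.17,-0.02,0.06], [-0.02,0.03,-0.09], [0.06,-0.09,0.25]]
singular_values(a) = [0.31, 0.14, 0.0]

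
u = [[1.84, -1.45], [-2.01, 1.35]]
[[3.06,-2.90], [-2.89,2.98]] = u @ [[0.14, -0.94],[-1.93, 0.81]]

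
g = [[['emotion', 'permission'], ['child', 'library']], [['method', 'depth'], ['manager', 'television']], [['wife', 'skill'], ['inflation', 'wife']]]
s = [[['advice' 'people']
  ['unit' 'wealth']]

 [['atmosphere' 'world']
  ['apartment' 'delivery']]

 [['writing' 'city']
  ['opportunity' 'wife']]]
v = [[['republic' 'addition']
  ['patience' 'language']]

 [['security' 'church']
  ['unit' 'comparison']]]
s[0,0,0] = 'advice'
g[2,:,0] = ['wife', 'inflation']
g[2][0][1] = 'skill'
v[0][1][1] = 'language'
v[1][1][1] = 'comparison'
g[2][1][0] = 'inflation'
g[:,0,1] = ['permission', 'depth', 'skill']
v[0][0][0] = 'republic'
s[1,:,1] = ['world', 'delivery']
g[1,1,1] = 'television'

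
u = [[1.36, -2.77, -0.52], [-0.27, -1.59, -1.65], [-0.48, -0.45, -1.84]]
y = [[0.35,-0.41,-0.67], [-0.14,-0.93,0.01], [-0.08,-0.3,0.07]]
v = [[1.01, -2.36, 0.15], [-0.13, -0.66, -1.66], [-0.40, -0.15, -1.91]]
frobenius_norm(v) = 3.69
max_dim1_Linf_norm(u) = 2.77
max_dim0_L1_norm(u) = 4.81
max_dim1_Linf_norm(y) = 0.93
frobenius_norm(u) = 4.35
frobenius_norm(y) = 1.31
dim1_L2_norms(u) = [3.13, 2.31, 1.95]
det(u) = 2.48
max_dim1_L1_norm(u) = 4.65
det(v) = 0.00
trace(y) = -0.51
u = y + v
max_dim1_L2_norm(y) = 0.94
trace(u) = -2.07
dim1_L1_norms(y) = [1.43, 1.08, 0.45]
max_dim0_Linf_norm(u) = 2.77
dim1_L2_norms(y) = [0.86, 0.94, 0.32]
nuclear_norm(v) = 5.22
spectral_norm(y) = 1.10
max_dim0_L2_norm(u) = 3.23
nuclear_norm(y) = 1.82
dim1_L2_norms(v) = [2.57, 1.79, 1.96]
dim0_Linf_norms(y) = [0.35, 0.93, 0.67]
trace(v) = -1.56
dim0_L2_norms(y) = [0.39, 1.06, 0.67]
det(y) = -0.00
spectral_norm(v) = 2.71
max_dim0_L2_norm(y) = 1.06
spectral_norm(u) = 3.76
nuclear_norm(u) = 6.24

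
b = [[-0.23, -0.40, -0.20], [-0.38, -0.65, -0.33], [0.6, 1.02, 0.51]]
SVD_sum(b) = [[-0.23, -0.4, -0.2], [-0.38, -0.65, -0.33], [0.6, 1.02, 0.51]] + [[0.00, -0.0, -0.0], [0.00, -0.0, -0.00], [0.00, -0.0, -0.0]] + [[0.0,-0.00,0.0],  [-0.0,0.00,-0.0],  [-0.0,0.00,-0.00]]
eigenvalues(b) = [-0.35, 0.0, -0.02]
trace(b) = -0.37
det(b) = 0.00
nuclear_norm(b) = 1.62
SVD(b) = [[-0.31,-0.55,0.77], [-0.51,-0.59,-0.63], [0.8,-0.59,-0.1]] @ diag([1.609087591195909, 0.005147656523224678, 0.003259676619924125]) @ [[0.46, 0.79, 0.40],  [-0.76, 0.13, 0.64],  [0.45, -0.60, 0.66]]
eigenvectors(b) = [[-0.31,-0.61,-0.28], [-0.50,0.61,-0.31], [0.81,-0.51,0.91]]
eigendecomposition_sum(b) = [[-0.24, -0.42, -0.21], [-0.38, -0.67, -0.35], [0.62, 1.08, 0.56]] + [[0.0,-0.00,0.00],[-0.00,0.00,-0.0],[0.0,-0.0,0.00]] + [[0.01,0.02,0.01], [0.01,0.02,0.02], [-0.02,-0.06,-0.05]]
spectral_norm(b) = 1.61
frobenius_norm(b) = 1.61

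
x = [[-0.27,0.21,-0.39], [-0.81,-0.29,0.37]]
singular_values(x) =[0.94, 0.52]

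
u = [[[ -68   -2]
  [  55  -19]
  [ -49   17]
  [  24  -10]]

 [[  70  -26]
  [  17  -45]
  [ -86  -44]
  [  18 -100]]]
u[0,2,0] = -49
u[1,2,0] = -86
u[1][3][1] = -100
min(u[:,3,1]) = -100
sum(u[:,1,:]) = 8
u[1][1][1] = -45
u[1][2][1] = -44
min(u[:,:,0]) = -86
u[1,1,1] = -45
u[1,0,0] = 70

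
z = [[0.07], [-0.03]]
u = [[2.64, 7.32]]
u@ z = [[-0.03]]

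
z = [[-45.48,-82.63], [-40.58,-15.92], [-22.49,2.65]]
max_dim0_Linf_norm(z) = 82.63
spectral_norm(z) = 101.14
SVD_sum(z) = [[-54.85, -75.86], [-21.49, -29.72], [-6.46, -8.94]] + [[9.37, -6.77],[-19.09, 13.8],[-16.03, 11.59]]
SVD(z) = [[-0.93,0.35], [-0.36,-0.72], [-0.11,-0.60]] @ diag([101.14073877830107, 32.85884446202372]) @ [[0.59, 0.81],[0.81, -0.59]]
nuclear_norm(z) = 134.00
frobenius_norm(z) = 106.34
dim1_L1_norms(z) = [128.11, 56.5, 25.14]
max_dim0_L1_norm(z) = 108.55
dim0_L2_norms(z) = [64.97, 84.19]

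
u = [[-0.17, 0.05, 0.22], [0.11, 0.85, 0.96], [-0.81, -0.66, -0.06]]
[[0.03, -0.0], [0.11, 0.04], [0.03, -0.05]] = u @ [[-0.05,  0.02], [-0.0,  0.05], [0.12,  -0.01]]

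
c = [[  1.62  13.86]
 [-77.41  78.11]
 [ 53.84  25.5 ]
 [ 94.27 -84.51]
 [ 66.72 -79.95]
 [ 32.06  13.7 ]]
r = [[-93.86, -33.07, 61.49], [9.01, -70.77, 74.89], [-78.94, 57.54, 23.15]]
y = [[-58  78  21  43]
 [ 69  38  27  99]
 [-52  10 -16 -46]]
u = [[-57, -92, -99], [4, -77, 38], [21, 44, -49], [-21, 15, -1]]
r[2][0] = -78.94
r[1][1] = -70.77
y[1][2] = 27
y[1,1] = 38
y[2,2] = -16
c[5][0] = 32.06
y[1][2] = 27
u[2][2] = -49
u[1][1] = -77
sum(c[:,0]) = 171.10000000000002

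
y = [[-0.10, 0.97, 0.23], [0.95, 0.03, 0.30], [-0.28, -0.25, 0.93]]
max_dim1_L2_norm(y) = 1.0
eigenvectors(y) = [[(0.73+0j), -0.01-0.48j, (-0.01+0.48j)], [-0.68+0.00j, 0.01-0.52j, 0.01+0.52j], [0.02+0.00j, 0.71+0.00j, (0.71-0j)]]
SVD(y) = [[0.15, 0.96, -0.23], [0.38, 0.16, 0.91], [0.91, -0.22, -0.34]] @ diag([1.0039765942385148, 1.0022235177511052, 0.9952783624131657]) @ [[0.09,-0.07,0.99], [0.12,0.99,0.06], [0.99,-0.11,-0.09]]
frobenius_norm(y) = 1.73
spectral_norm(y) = 1.00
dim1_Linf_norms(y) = [0.97, 0.95, 0.93]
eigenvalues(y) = [(-1+0j), (0.93+0.38j), (0.93-0.38j)]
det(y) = -1.00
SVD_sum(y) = [[0.01, -0.01, 0.15], [0.03, -0.03, 0.38], [0.08, -0.07, 0.91]] + [[0.11, 0.96, 0.06], [0.02, 0.16, 0.01], [-0.03, -0.22, -0.01]] + [[-0.23, 0.03, 0.02], [0.9, -0.1, -0.09], [-0.33, 0.04, 0.03]]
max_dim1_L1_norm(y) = 1.46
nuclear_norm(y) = 3.00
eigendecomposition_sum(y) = [[(-0.53+0j), 0.50+0.00j, (-0.01+0j)], [0.50-0.00j, (-0.46-0j), (0.01-0j)], [-0.01+0.00j, 0.01+0.00j, -0.00+0.00j]] + [[0.22+0.09j, (0.24+0.09j), 0.12-0.32j], [0.23+0.10j, 0.25+0.10j, (0.14-0.34j)], [(-0.13+0.31j), (-0.13+0.34j), (0.47+0.19j)]] + [[(0.22-0.09j), 0.24-0.09j, (0.12+0.32j)], [0.23-0.10j, (0.25-0.1j), 0.14+0.34j], [-0.13-0.31j, (-0.13-0.34j), (0.47-0.19j)]]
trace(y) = 0.86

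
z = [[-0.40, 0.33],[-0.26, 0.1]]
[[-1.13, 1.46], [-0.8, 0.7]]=z@ [[3.28, -1.82], [0.55, 2.23]]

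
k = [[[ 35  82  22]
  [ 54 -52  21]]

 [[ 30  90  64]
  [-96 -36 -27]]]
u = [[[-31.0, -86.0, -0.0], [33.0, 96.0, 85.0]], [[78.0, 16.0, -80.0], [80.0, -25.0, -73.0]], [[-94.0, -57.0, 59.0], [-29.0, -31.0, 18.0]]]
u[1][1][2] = -73.0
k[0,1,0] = 54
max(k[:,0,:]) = 90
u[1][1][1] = -25.0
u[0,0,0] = -31.0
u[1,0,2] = -80.0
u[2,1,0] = -29.0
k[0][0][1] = 82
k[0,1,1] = -52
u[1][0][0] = 78.0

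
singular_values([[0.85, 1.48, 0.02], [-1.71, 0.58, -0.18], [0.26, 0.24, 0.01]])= [1.96, 1.58, 0.0]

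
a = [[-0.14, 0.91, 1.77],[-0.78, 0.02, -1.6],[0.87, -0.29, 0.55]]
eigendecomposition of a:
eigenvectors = [[0.16, -0.88, 0.38], [-0.82, 0.05, 0.86], [0.55, 0.47, -0.34]]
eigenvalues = [1.24, -1.13, 0.32]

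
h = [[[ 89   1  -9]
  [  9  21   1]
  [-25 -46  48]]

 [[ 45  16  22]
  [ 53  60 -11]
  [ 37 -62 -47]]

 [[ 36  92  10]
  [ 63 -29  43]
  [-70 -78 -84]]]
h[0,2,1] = -46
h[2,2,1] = -78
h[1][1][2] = -11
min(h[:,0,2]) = -9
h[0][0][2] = -9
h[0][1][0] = 9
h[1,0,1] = 16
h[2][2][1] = -78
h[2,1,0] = 63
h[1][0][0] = 45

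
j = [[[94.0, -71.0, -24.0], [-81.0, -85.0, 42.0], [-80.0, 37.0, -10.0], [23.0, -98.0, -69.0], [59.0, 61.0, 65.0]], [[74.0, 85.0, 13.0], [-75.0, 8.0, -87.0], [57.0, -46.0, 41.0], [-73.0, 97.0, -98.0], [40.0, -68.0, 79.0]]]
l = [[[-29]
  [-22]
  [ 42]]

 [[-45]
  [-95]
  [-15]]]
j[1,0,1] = 85.0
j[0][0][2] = -24.0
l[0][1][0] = -22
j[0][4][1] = 61.0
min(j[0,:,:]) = -98.0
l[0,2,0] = 42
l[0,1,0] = -22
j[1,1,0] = -75.0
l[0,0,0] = -29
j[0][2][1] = 37.0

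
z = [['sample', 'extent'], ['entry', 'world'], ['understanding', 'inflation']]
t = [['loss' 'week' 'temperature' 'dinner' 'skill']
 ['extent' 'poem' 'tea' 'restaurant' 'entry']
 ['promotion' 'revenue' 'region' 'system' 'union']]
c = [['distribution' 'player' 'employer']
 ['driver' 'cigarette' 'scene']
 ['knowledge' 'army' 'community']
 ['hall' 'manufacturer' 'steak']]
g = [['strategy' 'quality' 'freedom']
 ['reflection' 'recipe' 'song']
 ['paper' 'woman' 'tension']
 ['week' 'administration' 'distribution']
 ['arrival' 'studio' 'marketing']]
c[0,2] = 'employer'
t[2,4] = 'union'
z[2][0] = 'understanding'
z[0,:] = ['sample', 'extent']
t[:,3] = ['dinner', 'restaurant', 'system']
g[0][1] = 'quality'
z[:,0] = ['sample', 'entry', 'understanding']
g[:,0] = ['strategy', 'reflection', 'paper', 'week', 'arrival']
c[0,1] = 'player'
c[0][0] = 'distribution'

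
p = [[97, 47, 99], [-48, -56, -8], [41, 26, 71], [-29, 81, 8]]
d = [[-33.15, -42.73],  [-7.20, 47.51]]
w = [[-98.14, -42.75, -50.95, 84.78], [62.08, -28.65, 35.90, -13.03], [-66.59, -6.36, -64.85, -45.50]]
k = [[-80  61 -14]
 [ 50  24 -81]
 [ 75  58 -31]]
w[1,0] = 62.08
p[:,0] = [97, -48, 41, -29]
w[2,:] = [-66.59, -6.36, -64.85, -45.5]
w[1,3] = -13.03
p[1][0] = -48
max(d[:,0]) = -7.2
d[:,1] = [-42.73, 47.51]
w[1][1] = -28.65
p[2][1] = 26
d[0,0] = -33.15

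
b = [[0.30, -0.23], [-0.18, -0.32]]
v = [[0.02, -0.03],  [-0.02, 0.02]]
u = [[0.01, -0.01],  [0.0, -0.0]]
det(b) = -0.14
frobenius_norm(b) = 0.53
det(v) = -0.00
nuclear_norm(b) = 0.74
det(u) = 0.00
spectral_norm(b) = 0.40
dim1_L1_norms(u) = [0.02, 0.0]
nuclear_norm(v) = 0.05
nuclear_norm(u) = 0.01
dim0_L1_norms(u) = [0.01, 0.01]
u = b @ v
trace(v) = 0.04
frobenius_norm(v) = 0.05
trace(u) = 0.01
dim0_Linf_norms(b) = [0.3, 0.32]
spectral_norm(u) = 0.01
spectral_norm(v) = 0.05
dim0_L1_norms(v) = [0.04, 0.05]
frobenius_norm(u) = 0.01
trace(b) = -0.02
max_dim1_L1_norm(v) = 0.05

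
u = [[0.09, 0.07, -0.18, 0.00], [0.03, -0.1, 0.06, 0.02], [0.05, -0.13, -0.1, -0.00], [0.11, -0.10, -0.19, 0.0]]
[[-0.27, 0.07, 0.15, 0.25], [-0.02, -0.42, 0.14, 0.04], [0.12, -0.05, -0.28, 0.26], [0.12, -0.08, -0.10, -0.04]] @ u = [[0.01,-0.07,-0.01,0.0], [-0.0,0.02,-0.04,-0.01], [0.02,0.02,-0.05,-0.0], [-0.0,0.03,-0.01,-0.0]]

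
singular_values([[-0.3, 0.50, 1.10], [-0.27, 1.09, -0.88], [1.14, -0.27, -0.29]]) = [1.52, 1.48, 0.74]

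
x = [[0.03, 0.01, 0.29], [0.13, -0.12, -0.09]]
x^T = [[0.03, 0.13],  [0.01, -0.12],  [0.29, -0.09]]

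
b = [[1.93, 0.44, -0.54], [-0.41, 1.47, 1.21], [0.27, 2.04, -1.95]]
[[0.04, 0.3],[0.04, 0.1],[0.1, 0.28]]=b@[[0.01, 0.13], [0.04, 0.11], [-0.01, -0.01]]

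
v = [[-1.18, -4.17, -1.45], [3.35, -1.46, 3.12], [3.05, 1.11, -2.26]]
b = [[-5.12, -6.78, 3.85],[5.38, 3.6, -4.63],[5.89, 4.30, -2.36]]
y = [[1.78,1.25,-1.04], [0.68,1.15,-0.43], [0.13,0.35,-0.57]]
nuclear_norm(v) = 13.23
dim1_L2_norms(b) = [9.33, 7.96, 7.66]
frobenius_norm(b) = 14.46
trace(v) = -4.90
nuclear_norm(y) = 3.71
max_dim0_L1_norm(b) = 16.39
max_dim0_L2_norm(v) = 4.68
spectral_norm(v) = 5.13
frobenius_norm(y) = 2.87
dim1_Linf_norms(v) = [4.17, 3.35, 3.05]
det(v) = -82.91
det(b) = 47.81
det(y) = -0.58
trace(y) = 2.36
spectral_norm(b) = 14.22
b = v @ y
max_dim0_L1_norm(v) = 7.58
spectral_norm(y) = 2.80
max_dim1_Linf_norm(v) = 4.17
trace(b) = -3.88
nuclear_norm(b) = 17.92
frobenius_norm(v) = 7.72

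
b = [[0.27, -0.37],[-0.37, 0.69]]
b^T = [[0.27, -0.37], [-0.37, 0.69]]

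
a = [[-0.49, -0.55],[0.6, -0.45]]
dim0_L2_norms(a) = [0.77, 0.71]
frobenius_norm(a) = 1.05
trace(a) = -0.94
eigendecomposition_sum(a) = [[(-0.24+0.28j), (-0.27-0.23j)], [0.30+0.25j, (-0.22+0.3j)]] + [[-0.24-0.28j, (-0.27+0.23j)], [(0.3-0.25j), (-0.22-0.3j)]]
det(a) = 0.55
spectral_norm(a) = 0.77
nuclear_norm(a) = 1.49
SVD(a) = [[-0.63, 0.78],[0.78, 0.63]] @ diag([0.77466291297513, 0.7106316706008015]) @ [[1.00, -0.01], [-0.01, -1.0]]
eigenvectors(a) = [[0.02-0.69j, 0.02+0.69j], [(-0.72+0j), (-0.72-0j)]]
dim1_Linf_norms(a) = [0.55, 0.6]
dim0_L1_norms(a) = [1.09, 1.0]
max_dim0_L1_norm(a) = 1.09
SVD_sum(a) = [[-0.49, 0.00], [0.60, -0.00]] + [[-0.0, -0.55], [-0.0, -0.45]]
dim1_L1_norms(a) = [1.04, 1.05]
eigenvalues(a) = [(-0.47+0.57j), (-0.47-0.57j)]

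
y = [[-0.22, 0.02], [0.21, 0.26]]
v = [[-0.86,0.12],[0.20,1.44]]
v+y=[[-1.08, 0.14], [0.41, 1.70]]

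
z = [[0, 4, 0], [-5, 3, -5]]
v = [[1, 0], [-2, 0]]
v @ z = [[0, 4, 0], [0, -8, 0]]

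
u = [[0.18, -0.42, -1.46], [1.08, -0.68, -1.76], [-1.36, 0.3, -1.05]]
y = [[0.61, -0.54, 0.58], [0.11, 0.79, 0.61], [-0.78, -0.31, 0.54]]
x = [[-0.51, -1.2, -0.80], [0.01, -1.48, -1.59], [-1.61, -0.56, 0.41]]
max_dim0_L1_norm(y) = 1.73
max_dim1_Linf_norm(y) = 0.79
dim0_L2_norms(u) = [1.75, 0.85, 2.52]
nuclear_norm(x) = 4.50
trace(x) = -1.58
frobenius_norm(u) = 3.18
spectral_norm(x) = 2.64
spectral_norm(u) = 2.64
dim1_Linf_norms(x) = [1.2, 1.59, 1.61]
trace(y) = 1.94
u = x @ y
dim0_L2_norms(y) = [1.0, 1.01, 1.0]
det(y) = 1.00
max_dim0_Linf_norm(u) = 1.76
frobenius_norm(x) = 3.18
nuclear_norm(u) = 4.49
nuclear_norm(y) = 3.00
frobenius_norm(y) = 1.73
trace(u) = -1.55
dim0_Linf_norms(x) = [1.61, 1.48, 1.59]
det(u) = -0.38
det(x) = -0.39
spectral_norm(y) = 1.01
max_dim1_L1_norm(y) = 1.73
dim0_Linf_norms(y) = [0.78, 0.79, 0.61]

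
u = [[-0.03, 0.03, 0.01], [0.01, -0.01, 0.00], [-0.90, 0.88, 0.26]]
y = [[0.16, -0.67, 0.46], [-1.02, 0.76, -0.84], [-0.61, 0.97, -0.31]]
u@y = [[-0.04, 0.05, -0.04], [0.01, -0.01, 0.01], [-1.20, 1.52, -1.23]]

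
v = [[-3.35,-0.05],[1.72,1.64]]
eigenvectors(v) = [[-0.95, 0.01], [0.33, -1.00]]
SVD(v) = [[-0.85,0.53],[0.53,0.85]] @ diag([3.8615655717862745, 1.4004682555470318]) @ [[0.97,0.24], [-0.24,0.97]]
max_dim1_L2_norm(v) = 3.35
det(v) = -5.41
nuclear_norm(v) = 5.26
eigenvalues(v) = [-3.33, 1.62]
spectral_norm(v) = 3.86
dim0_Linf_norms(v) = [3.35, 1.64]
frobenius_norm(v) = 4.11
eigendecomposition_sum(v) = [[-3.34, -0.03], [1.16, 0.01]] + [[-0.01,-0.02], [0.56,1.63]]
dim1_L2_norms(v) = [3.35, 2.38]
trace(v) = -1.71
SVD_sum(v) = [[-3.17,  -0.78], [2.00,  0.49]] + [[-0.18,0.73], [-0.28,1.15]]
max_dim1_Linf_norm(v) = 3.35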